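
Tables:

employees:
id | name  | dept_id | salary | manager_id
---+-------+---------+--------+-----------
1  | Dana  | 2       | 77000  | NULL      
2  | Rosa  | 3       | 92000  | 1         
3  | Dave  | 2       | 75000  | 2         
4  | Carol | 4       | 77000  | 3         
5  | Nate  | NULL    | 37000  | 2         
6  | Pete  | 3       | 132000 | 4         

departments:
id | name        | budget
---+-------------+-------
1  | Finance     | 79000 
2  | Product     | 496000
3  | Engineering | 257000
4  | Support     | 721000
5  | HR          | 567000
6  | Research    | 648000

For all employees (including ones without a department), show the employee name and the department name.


LEFT JOIN keeps every row from employees (the left table); where dept_id has no match in departments, the department columns become NULL. Walk through each employee:
  - employee 1 (Dana): dept_id=2 -> matches Product
  - employee 2 (Rosa): dept_id=3 -> matches Engineering
  - employee 3 (Dave): dept_id=2 -> matches Product
  - employee 4 (Carol): dept_id=4 -> matches Support
  - employee 5 (Nate): dept_id=NULL, no match -> kept with NULL
  - employee 6 (Pete): dept_id=3 -> matches Engineering
All 6 rows appear; 1 has NULL department.

SQL:
SELECT a.name, b.name AS department
FROM employees a
LEFT JOIN departments b ON a.dept_id = b.id

Result:
name  | department 
------+------------
Dana  | Product    
Rosa  | Engineering
Dave  | Product    
Carol | Support    
Nate  | NULL       
Pete  | Engineering


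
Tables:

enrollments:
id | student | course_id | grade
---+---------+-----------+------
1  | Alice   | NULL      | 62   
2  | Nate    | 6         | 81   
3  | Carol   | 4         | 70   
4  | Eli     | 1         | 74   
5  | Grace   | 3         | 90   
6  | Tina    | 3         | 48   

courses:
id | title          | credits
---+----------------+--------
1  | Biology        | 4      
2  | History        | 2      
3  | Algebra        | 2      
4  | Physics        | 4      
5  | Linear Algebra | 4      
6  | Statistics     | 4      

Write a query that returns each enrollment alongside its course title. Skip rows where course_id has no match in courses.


INNER JOIN keeps only enrollments rows whose course_id matches an id in courses. Walk through each enrollment:
  - enrollment 1 (Alice): course_id=NULL, no match -> dropped
  - enrollment 2 (Nate): course_id=6 -> matches Statistics
  - enrollment 3 (Carol): course_id=4 -> matches Physics
  - enrollment 4 (Eli): course_id=1 -> matches Biology
  - enrollment 5 (Grace): course_id=3 -> matches Algebra
  - enrollment 6 (Tina): course_id=3 -> matches Algebra
So 1 of 6 rows is dropped.

SQL:
SELECT a.student, b.title AS course
FROM enrollments a
INNER JOIN courses b ON a.course_id = b.id

Result:
student | course    
--------+-----------
Nate    | Statistics
Carol   | Physics   
Eli     | Biology   
Grace   | Algebra   
Tina    | Algebra   


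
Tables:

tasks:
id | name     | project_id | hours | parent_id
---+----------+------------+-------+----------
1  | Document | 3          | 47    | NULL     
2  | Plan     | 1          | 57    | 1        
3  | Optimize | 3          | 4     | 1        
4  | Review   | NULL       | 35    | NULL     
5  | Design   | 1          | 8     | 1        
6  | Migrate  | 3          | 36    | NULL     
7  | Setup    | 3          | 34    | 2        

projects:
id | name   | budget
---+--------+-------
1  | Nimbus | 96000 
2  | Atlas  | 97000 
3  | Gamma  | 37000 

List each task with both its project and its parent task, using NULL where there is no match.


Two LEFT JOINs from the same base table tasks: one to projects via project_id, one to tasks itself via parent_id. Both are LEFT so every task is preserved.
Match against projects:
  - task 1 (Document): project_id=3 -> matches Gamma
  - task 2 (Plan): project_id=1 -> matches Nimbus
  - task 3 (Optimize): project_id=3 -> matches Gamma
  - task 4 (Review): project_id=NULL, no match -> kept with NULL
  - task 5 (Design): project_id=1 -> matches Nimbus
  - task 6 (Migrate): project_id=3 -> matches Gamma
  - task 7 (Setup): project_id=3 -> matches Gamma
Match against tasks (self):
  - task 1 (Document): parent_id=NULL -> NULL
  - task 2 (Plan): parent_id=1 -> Document
  - task 3 (Optimize): parent_id=1 -> Document
  - task 4 (Review): parent_id=NULL -> NULL
  - task 5 (Design): parent_id=1 -> Document
  - task 6 (Migrate): parent_id=NULL -> NULL
  - task 7 (Setup): parent_id=2 -> Plan

SQL:
SELECT a.name, b.name AS project, c.name AS parent
FROM tasks a
LEFT JOIN projects b ON a.project_id = b.id
LEFT JOIN tasks c ON a.parent_id = c.id

Result:
name     | project | parent  
---------+---------+---------
Document | Gamma   | NULL    
Plan     | Nimbus  | Document
Optimize | Gamma   | Document
Review   | NULL    | NULL    
Design   | Nimbus  | Document
Migrate  | Gamma   | NULL    
Setup    | Gamma   | Plan    


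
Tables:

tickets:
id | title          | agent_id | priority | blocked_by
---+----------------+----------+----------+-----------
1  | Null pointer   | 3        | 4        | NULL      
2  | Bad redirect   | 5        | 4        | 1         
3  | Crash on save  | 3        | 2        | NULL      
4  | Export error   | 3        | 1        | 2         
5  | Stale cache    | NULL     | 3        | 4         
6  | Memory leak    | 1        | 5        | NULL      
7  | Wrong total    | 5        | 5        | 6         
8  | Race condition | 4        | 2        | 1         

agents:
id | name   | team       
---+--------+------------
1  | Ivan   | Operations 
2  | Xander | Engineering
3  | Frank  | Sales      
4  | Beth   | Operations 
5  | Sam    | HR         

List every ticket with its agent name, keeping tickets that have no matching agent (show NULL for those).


LEFT JOIN keeps every row from tickets (the left table); where agent_id has no match in agents, the agent columns become NULL. Walk through each ticket:
  - ticket 1 (Null pointer): agent_id=3 -> matches Frank
  - ticket 2 (Bad redirect): agent_id=5 -> matches Sam
  - ticket 3 (Crash on save): agent_id=3 -> matches Frank
  - ticket 4 (Export error): agent_id=3 -> matches Frank
  - ticket 5 (Stale cache): agent_id=NULL, no match -> kept with NULL
  - ticket 6 (Memory leak): agent_id=1 -> matches Ivan
  - ticket 7 (Wrong total): agent_id=5 -> matches Sam
  - ticket 8 (Race condition): agent_id=4 -> matches Beth
All 8 rows appear; 1 has NULL agent.

SQL:
SELECT a.title, b.name AS agent
FROM tickets a
LEFT JOIN agents b ON a.agent_id = b.id

Result:
title          | agent
---------------+------
Null pointer   | Frank
Bad redirect   | Sam  
Crash on save  | Frank
Export error   | Frank
Stale cache    | NULL 
Memory leak    | Ivan 
Wrong total    | Sam  
Race condition | Beth 


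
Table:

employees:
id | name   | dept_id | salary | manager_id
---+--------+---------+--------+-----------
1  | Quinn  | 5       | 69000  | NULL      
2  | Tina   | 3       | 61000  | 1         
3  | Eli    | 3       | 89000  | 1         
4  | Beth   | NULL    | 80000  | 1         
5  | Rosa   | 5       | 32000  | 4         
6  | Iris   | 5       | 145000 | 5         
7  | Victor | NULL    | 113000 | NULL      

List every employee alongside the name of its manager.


This is a self-join: employees is joined to a second copy of itself, matching each row's manager_id to another row's id. Use LEFT JOIN so rows with manager_id=NULL are kept.
  - employee 1 (Quinn): manager_id=NULL -> NULL
  - employee 2 (Tina): manager_id=1 -> Quinn
  - employee 3 (Eli): manager_id=1 -> Quinn
  - employee 4 (Beth): manager_id=1 -> Quinn
  - employee 5 (Rosa): manager_id=4 -> Beth
  - employee 6 (Iris): manager_id=5 -> Rosa
  - employee 7 (Victor): manager_id=NULL -> NULL

SQL:
SELECT a.name AS item, b.name AS manager
FROM employees a
LEFT JOIN employees b ON a.manager_id = b.id

Result:
item   | manager
-------+--------
Quinn  | NULL   
Tina   | Quinn  
Eli    | Quinn  
Beth   | Quinn  
Rosa   | Beth   
Iris   | Rosa   
Victor | NULL   


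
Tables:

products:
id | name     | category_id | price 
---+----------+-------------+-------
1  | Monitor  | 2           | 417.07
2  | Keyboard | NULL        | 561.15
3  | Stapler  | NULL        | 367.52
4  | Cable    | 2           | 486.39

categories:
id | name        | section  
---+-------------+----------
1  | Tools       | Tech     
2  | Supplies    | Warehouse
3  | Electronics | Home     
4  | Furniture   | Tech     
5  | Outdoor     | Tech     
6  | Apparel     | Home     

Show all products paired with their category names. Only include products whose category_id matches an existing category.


INNER JOIN keeps only products rows whose category_id matches an id in categories. Walk through each product:
  - product 1 (Monitor): category_id=2 -> matches Supplies
  - product 2 (Keyboard): category_id=NULL, no match -> dropped
  - product 3 (Stapler): category_id=NULL, no match -> dropped
  - product 4 (Cable): category_id=2 -> matches Supplies
So 2 of 4 rows are dropped.

SQL:
SELECT a.name, b.name AS category
FROM products a
INNER JOIN categories b ON a.category_id = b.id

Result:
name    | category
--------+---------
Monitor | Supplies
Cable   | Supplies


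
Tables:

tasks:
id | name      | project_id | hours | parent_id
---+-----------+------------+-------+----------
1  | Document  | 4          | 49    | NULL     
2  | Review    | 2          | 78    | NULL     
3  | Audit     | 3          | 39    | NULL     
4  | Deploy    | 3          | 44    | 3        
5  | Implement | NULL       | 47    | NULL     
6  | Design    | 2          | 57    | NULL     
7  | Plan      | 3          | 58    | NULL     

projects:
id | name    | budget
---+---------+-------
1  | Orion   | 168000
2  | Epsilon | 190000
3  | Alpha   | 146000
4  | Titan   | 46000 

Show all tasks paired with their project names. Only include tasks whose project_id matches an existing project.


INNER JOIN keeps only tasks rows whose project_id matches an id in projects. Walk through each task:
  - task 1 (Document): project_id=4 -> matches Titan
  - task 2 (Review): project_id=2 -> matches Epsilon
  - task 3 (Audit): project_id=3 -> matches Alpha
  - task 4 (Deploy): project_id=3 -> matches Alpha
  - task 5 (Implement): project_id=NULL, no match -> dropped
  - task 6 (Design): project_id=2 -> matches Epsilon
  - task 7 (Plan): project_id=3 -> matches Alpha
So 1 of 7 rows is dropped.

SQL:
SELECT a.name, b.name AS project
FROM tasks a
INNER JOIN projects b ON a.project_id = b.id

Result:
name     | project
---------+--------
Document | Titan  
Review   | Epsilon
Audit    | Alpha  
Deploy   | Alpha  
Design   | Epsilon
Plan     | Alpha  


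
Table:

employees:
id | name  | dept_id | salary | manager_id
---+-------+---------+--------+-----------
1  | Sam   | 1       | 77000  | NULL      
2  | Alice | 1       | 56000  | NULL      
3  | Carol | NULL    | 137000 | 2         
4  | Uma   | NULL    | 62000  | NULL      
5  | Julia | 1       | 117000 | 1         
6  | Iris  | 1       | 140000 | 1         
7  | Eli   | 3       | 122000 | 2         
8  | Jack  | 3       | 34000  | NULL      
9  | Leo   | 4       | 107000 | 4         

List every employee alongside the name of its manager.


This is a self-join: employees is joined to a second copy of itself, matching each row's manager_id to another row's id. Use LEFT JOIN so rows with manager_id=NULL are kept.
  - employee 1 (Sam): manager_id=NULL -> NULL
  - employee 2 (Alice): manager_id=NULL -> NULL
  - employee 3 (Carol): manager_id=2 -> Alice
  - employee 4 (Uma): manager_id=NULL -> NULL
  - employee 5 (Julia): manager_id=1 -> Sam
  - employee 6 (Iris): manager_id=1 -> Sam
  - employee 7 (Eli): manager_id=2 -> Alice
  - employee 8 (Jack): manager_id=NULL -> NULL
  - employee 9 (Leo): manager_id=4 -> Uma

SQL:
SELECT a.name AS item, b.name AS manager
FROM employees a
LEFT JOIN employees b ON a.manager_id = b.id

Result:
item  | manager
------+--------
Sam   | NULL   
Alice | NULL   
Carol | Alice  
Uma   | NULL   
Julia | Sam    
Iris  | Sam    
Eli   | Alice  
Jack  | NULL   
Leo   | Uma    


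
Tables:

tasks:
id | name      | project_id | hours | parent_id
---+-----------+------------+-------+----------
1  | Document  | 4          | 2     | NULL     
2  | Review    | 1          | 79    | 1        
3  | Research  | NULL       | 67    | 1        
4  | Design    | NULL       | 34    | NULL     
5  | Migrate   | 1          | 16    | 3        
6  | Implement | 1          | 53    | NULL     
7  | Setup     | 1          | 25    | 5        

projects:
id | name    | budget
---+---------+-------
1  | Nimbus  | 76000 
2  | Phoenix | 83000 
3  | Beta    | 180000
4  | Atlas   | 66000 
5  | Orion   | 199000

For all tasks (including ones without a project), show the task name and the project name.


LEFT JOIN keeps every row from tasks (the left table); where project_id has no match in projects, the project columns become NULL. Walk through each task:
  - task 1 (Document): project_id=4 -> matches Atlas
  - task 2 (Review): project_id=1 -> matches Nimbus
  - task 3 (Research): project_id=NULL, no match -> kept with NULL
  - task 4 (Design): project_id=NULL, no match -> kept with NULL
  - task 5 (Migrate): project_id=1 -> matches Nimbus
  - task 6 (Implement): project_id=1 -> matches Nimbus
  - task 7 (Setup): project_id=1 -> matches Nimbus
All 7 rows appear; 2 have NULL project.

SQL:
SELECT a.name, b.name AS project
FROM tasks a
LEFT JOIN projects b ON a.project_id = b.id

Result:
name      | project
----------+--------
Document  | Atlas  
Review    | Nimbus 
Research  | NULL   
Design    | NULL   
Migrate   | Nimbus 
Implement | Nimbus 
Setup     | Nimbus 


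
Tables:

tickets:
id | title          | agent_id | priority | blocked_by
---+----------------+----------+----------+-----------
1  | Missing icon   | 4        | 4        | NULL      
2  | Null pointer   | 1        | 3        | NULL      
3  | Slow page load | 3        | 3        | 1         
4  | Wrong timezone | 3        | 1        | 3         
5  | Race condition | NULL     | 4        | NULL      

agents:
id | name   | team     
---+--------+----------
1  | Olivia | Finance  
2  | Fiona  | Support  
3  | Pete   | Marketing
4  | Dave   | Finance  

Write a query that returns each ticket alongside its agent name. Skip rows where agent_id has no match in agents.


INNER JOIN keeps only tickets rows whose agent_id matches an id in agents. Walk through each ticket:
  - ticket 1 (Missing icon): agent_id=4 -> matches Dave
  - ticket 2 (Null pointer): agent_id=1 -> matches Olivia
  - ticket 3 (Slow page load): agent_id=3 -> matches Pete
  - ticket 4 (Wrong timezone): agent_id=3 -> matches Pete
  - ticket 5 (Race condition): agent_id=NULL, no match -> dropped
So 1 of 5 rows is dropped.

SQL:
SELECT a.title, b.name AS agent
FROM tickets a
INNER JOIN agents b ON a.agent_id = b.id

Result:
title          | agent 
---------------+-------
Missing icon   | Dave  
Null pointer   | Olivia
Slow page load | Pete  
Wrong timezone | Pete  


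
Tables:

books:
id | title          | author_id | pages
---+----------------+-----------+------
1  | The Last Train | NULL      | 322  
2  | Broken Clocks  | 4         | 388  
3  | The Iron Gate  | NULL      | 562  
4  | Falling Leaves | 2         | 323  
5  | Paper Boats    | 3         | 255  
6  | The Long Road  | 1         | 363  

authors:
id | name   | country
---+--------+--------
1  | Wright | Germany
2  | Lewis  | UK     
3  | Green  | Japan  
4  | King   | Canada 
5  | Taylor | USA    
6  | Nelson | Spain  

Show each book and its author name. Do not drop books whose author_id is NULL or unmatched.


LEFT JOIN keeps every row from books (the left table); where author_id has no match in authors, the author columns become NULL. Walk through each book:
  - book 1 (The Last Train): author_id=NULL, no match -> kept with NULL
  - book 2 (Broken Clocks): author_id=4 -> matches King
  - book 3 (The Iron Gate): author_id=NULL, no match -> kept with NULL
  - book 4 (Falling Leaves): author_id=2 -> matches Lewis
  - book 5 (Paper Boats): author_id=3 -> matches Green
  - book 6 (The Long Road): author_id=1 -> matches Wright
All 6 rows appear; 2 have NULL author.

SQL:
SELECT a.title, b.name AS author
FROM books a
LEFT JOIN authors b ON a.author_id = b.id

Result:
title          | author
---------------+-------
The Last Train | NULL  
Broken Clocks  | King  
The Iron Gate  | NULL  
Falling Leaves | Lewis 
Paper Boats    | Green 
The Long Road  | Wright


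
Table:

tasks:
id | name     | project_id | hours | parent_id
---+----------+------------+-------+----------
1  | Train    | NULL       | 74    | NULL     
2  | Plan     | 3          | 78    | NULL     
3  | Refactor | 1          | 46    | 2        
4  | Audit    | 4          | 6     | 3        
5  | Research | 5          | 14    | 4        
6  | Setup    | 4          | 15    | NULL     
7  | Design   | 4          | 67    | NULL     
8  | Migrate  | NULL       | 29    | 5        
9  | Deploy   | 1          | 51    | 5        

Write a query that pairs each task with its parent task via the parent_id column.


This is a self-join: tasks is joined to a second copy of itself, matching each row's parent_id to another row's id. Use LEFT JOIN so rows with parent_id=NULL are kept.
  - task 1 (Train): parent_id=NULL -> NULL
  - task 2 (Plan): parent_id=NULL -> NULL
  - task 3 (Refactor): parent_id=2 -> Plan
  - task 4 (Audit): parent_id=3 -> Refactor
  - task 5 (Research): parent_id=4 -> Audit
  - task 6 (Setup): parent_id=NULL -> NULL
  - task 7 (Design): parent_id=NULL -> NULL
  - task 8 (Migrate): parent_id=5 -> Research
  - task 9 (Deploy): parent_id=5 -> Research

SQL:
SELECT a.name AS item, b.name AS parent
FROM tasks a
LEFT JOIN tasks b ON a.parent_id = b.id

Result:
item     | parent  
---------+---------
Train    | NULL    
Plan     | NULL    
Refactor | Plan    
Audit    | Refactor
Research | Audit   
Setup    | NULL    
Design   | NULL    
Migrate  | Research
Deploy   | Research


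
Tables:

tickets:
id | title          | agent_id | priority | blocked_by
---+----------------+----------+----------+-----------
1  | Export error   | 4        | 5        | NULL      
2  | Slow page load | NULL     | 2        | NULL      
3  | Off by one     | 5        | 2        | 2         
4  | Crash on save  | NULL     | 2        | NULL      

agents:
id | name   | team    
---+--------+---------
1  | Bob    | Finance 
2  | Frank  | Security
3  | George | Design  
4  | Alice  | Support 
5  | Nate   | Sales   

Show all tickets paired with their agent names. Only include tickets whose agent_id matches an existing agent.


INNER JOIN keeps only tickets rows whose agent_id matches an id in agents. Walk through each ticket:
  - ticket 1 (Export error): agent_id=4 -> matches Alice
  - ticket 2 (Slow page load): agent_id=NULL, no match -> dropped
  - ticket 3 (Off by one): agent_id=5 -> matches Nate
  - ticket 4 (Crash on save): agent_id=NULL, no match -> dropped
So 2 of 4 rows are dropped.

SQL:
SELECT a.title, b.name AS agent
FROM tickets a
INNER JOIN agents b ON a.agent_id = b.id

Result:
title        | agent
-------------+------
Export error | Alice
Off by one   | Nate 


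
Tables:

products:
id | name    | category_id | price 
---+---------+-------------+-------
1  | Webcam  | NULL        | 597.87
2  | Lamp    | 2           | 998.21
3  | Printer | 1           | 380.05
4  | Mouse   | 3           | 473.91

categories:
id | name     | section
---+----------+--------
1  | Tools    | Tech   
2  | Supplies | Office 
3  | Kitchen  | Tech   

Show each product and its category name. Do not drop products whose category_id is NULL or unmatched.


LEFT JOIN keeps every row from products (the left table); where category_id has no match in categories, the category columns become NULL. Walk through each product:
  - product 1 (Webcam): category_id=NULL, no match -> kept with NULL
  - product 2 (Lamp): category_id=2 -> matches Supplies
  - product 3 (Printer): category_id=1 -> matches Tools
  - product 4 (Mouse): category_id=3 -> matches Kitchen
All 4 rows appear; 1 has NULL category.

SQL:
SELECT a.name, b.name AS category
FROM products a
LEFT JOIN categories b ON a.category_id = b.id

Result:
name    | category
--------+---------
Webcam  | NULL    
Lamp    | Supplies
Printer | Tools   
Mouse   | Kitchen 


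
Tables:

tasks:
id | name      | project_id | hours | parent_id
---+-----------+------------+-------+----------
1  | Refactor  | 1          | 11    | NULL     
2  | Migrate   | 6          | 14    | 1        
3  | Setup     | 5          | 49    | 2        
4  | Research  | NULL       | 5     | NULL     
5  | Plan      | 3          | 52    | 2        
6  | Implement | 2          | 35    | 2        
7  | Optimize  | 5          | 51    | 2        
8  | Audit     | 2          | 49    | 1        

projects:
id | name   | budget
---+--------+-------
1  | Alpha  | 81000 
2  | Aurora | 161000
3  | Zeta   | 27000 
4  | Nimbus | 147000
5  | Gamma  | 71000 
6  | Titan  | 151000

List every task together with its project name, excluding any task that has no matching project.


INNER JOIN keeps only tasks rows whose project_id matches an id in projects. Walk through each task:
  - task 1 (Refactor): project_id=1 -> matches Alpha
  - task 2 (Migrate): project_id=6 -> matches Titan
  - task 3 (Setup): project_id=5 -> matches Gamma
  - task 4 (Research): project_id=NULL, no match -> dropped
  - task 5 (Plan): project_id=3 -> matches Zeta
  - task 6 (Implement): project_id=2 -> matches Aurora
  - task 7 (Optimize): project_id=5 -> matches Gamma
  - task 8 (Audit): project_id=2 -> matches Aurora
So 1 of 8 rows is dropped.

SQL:
SELECT a.name, b.name AS project
FROM tasks a
INNER JOIN projects b ON a.project_id = b.id

Result:
name      | project
----------+--------
Refactor  | Alpha  
Migrate   | Titan  
Setup     | Gamma  
Plan      | Zeta   
Implement | Aurora 
Optimize  | Gamma  
Audit     | Aurora 


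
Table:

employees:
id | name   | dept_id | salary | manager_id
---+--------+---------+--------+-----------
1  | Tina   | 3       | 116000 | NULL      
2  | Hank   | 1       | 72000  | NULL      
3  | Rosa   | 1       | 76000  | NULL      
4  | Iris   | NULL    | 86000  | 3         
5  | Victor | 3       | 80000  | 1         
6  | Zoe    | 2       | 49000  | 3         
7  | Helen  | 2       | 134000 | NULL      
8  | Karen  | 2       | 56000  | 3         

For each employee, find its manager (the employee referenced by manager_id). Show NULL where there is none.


This is a self-join: employees is joined to a second copy of itself, matching each row's manager_id to another row's id. Use LEFT JOIN so rows with manager_id=NULL are kept.
  - employee 1 (Tina): manager_id=NULL -> NULL
  - employee 2 (Hank): manager_id=NULL -> NULL
  - employee 3 (Rosa): manager_id=NULL -> NULL
  - employee 4 (Iris): manager_id=3 -> Rosa
  - employee 5 (Victor): manager_id=1 -> Tina
  - employee 6 (Zoe): manager_id=3 -> Rosa
  - employee 7 (Helen): manager_id=NULL -> NULL
  - employee 8 (Karen): manager_id=3 -> Rosa

SQL:
SELECT a.name AS item, b.name AS manager
FROM employees a
LEFT JOIN employees b ON a.manager_id = b.id

Result:
item   | manager
-------+--------
Tina   | NULL   
Hank   | NULL   
Rosa   | NULL   
Iris   | Rosa   
Victor | Tina   
Zoe    | Rosa   
Helen  | NULL   
Karen  | Rosa   


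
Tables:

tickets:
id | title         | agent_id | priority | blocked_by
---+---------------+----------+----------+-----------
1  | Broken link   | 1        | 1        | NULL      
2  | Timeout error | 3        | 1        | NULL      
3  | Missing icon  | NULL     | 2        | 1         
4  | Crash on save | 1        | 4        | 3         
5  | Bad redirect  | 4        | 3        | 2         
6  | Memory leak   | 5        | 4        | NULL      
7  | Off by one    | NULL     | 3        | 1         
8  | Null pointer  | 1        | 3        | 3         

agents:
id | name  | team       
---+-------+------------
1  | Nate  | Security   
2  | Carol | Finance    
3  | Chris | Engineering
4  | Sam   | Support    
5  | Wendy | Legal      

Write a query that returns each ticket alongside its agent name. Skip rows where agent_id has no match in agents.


INNER JOIN keeps only tickets rows whose agent_id matches an id in agents. Walk through each ticket:
  - ticket 1 (Broken link): agent_id=1 -> matches Nate
  - ticket 2 (Timeout error): agent_id=3 -> matches Chris
  - ticket 3 (Missing icon): agent_id=NULL, no match -> dropped
  - ticket 4 (Crash on save): agent_id=1 -> matches Nate
  - ticket 5 (Bad redirect): agent_id=4 -> matches Sam
  - ticket 6 (Memory leak): agent_id=5 -> matches Wendy
  - ticket 7 (Off by one): agent_id=NULL, no match -> dropped
  - ticket 8 (Null pointer): agent_id=1 -> matches Nate
So 2 of 8 rows are dropped.

SQL:
SELECT a.title, b.name AS agent
FROM tickets a
INNER JOIN agents b ON a.agent_id = b.id

Result:
title         | agent
--------------+------
Broken link   | Nate 
Timeout error | Chris
Crash on save | Nate 
Bad redirect  | Sam  
Memory leak   | Wendy
Null pointer  | Nate 


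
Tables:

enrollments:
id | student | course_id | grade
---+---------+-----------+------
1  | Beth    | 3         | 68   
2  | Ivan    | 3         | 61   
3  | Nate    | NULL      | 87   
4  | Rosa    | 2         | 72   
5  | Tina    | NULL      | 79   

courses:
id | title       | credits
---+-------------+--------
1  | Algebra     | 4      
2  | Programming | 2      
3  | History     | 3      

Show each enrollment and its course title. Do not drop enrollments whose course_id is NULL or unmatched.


LEFT JOIN keeps every row from enrollments (the left table); where course_id has no match in courses, the course columns become NULL. Walk through each enrollment:
  - enrollment 1 (Beth): course_id=3 -> matches History
  - enrollment 2 (Ivan): course_id=3 -> matches History
  - enrollment 3 (Nate): course_id=NULL, no match -> kept with NULL
  - enrollment 4 (Rosa): course_id=2 -> matches Programming
  - enrollment 5 (Tina): course_id=NULL, no match -> kept with NULL
All 5 rows appear; 2 have NULL course.

SQL:
SELECT a.student, b.title AS course
FROM enrollments a
LEFT JOIN courses b ON a.course_id = b.id

Result:
student | course     
--------+------------
Beth    | History    
Ivan    | History    
Nate    | NULL       
Rosa    | Programming
Tina    | NULL       


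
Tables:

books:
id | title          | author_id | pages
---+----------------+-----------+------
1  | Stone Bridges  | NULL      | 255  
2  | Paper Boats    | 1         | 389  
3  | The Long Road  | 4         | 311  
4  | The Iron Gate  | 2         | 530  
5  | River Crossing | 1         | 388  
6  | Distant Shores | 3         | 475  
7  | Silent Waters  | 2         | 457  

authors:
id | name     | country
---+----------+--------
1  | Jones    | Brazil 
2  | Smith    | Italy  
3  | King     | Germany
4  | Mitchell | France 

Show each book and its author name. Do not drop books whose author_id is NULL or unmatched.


LEFT JOIN keeps every row from books (the left table); where author_id has no match in authors, the author columns become NULL. Walk through each book:
  - book 1 (Stone Bridges): author_id=NULL, no match -> kept with NULL
  - book 2 (Paper Boats): author_id=1 -> matches Jones
  - book 3 (The Long Road): author_id=4 -> matches Mitchell
  - book 4 (The Iron Gate): author_id=2 -> matches Smith
  - book 5 (River Crossing): author_id=1 -> matches Jones
  - book 6 (Distant Shores): author_id=3 -> matches King
  - book 7 (Silent Waters): author_id=2 -> matches Smith
All 7 rows appear; 1 has NULL author.

SQL:
SELECT a.title, b.name AS author
FROM books a
LEFT JOIN authors b ON a.author_id = b.id

Result:
title          | author  
---------------+---------
Stone Bridges  | NULL    
Paper Boats    | Jones   
The Long Road  | Mitchell
The Iron Gate  | Smith   
River Crossing | Jones   
Distant Shores | King    
Silent Waters  | Smith   


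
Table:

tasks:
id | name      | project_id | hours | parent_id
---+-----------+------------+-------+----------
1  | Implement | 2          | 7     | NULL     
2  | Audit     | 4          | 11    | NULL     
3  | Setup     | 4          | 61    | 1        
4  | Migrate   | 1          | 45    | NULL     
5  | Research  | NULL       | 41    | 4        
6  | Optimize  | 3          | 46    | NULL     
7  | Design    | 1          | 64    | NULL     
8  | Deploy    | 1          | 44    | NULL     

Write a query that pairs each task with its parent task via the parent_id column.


This is a self-join: tasks is joined to a second copy of itself, matching each row's parent_id to another row's id. Use LEFT JOIN so rows with parent_id=NULL are kept.
  - task 1 (Implement): parent_id=NULL -> NULL
  - task 2 (Audit): parent_id=NULL -> NULL
  - task 3 (Setup): parent_id=1 -> Implement
  - task 4 (Migrate): parent_id=NULL -> NULL
  - task 5 (Research): parent_id=4 -> Migrate
  - task 6 (Optimize): parent_id=NULL -> NULL
  - task 7 (Design): parent_id=NULL -> NULL
  - task 8 (Deploy): parent_id=NULL -> NULL

SQL:
SELECT a.name AS item, b.name AS parent
FROM tasks a
LEFT JOIN tasks b ON a.parent_id = b.id

Result:
item      | parent   
----------+----------
Implement | NULL     
Audit     | NULL     
Setup     | Implement
Migrate   | NULL     
Research  | Migrate  
Optimize  | NULL     
Design    | NULL     
Deploy    | NULL     


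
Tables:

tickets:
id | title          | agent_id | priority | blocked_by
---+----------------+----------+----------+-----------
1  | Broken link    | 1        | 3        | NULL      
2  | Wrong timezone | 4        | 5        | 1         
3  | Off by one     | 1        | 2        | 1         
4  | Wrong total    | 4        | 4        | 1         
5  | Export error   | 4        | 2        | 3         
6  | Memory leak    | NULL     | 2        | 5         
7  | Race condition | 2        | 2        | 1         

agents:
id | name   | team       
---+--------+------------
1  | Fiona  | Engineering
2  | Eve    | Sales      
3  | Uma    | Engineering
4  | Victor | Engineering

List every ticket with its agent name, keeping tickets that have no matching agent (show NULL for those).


LEFT JOIN keeps every row from tickets (the left table); where agent_id has no match in agents, the agent columns become NULL. Walk through each ticket:
  - ticket 1 (Broken link): agent_id=1 -> matches Fiona
  - ticket 2 (Wrong timezone): agent_id=4 -> matches Victor
  - ticket 3 (Off by one): agent_id=1 -> matches Fiona
  - ticket 4 (Wrong total): agent_id=4 -> matches Victor
  - ticket 5 (Export error): agent_id=4 -> matches Victor
  - ticket 6 (Memory leak): agent_id=NULL, no match -> kept with NULL
  - ticket 7 (Race condition): agent_id=2 -> matches Eve
All 7 rows appear; 1 has NULL agent.

SQL:
SELECT a.title, b.name AS agent
FROM tickets a
LEFT JOIN agents b ON a.agent_id = b.id

Result:
title          | agent 
---------------+-------
Broken link    | Fiona 
Wrong timezone | Victor
Off by one     | Fiona 
Wrong total    | Victor
Export error   | Victor
Memory leak    | NULL  
Race condition | Eve   


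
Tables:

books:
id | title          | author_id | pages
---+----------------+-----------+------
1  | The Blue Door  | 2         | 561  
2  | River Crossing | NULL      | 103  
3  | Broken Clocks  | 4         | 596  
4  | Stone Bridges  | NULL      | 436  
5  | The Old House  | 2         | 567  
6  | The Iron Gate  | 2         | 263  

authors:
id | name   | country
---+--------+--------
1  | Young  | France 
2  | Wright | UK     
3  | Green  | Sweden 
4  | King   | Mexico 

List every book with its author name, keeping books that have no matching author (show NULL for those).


LEFT JOIN keeps every row from books (the left table); where author_id has no match in authors, the author columns become NULL. Walk through each book:
  - book 1 (The Blue Door): author_id=2 -> matches Wright
  - book 2 (River Crossing): author_id=NULL, no match -> kept with NULL
  - book 3 (Broken Clocks): author_id=4 -> matches King
  - book 4 (Stone Bridges): author_id=NULL, no match -> kept with NULL
  - book 5 (The Old House): author_id=2 -> matches Wright
  - book 6 (The Iron Gate): author_id=2 -> matches Wright
All 6 rows appear; 2 have NULL author.

SQL:
SELECT a.title, b.name AS author
FROM books a
LEFT JOIN authors b ON a.author_id = b.id

Result:
title          | author
---------------+-------
The Blue Door  | Wright
River Crossing | NULL  
Broken Clocks  | King  
Stone Bridges  | NULL  
The Old House  | Wright
The Iron Gate  | Wright


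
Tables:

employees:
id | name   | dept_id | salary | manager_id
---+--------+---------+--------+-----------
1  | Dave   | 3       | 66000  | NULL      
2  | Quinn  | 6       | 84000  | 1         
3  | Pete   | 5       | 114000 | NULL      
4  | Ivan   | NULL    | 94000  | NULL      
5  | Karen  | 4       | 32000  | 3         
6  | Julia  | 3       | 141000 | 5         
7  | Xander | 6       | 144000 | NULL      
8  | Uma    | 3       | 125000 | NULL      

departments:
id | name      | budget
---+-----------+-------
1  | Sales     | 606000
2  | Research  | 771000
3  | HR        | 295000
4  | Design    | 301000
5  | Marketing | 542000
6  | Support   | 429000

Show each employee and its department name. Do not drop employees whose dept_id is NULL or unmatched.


LEFT JOIN keeps every row from employees (the left table); where dept_id has no match in departments, the department columns become NULL. Walk through each employee:
  - employee 1 (Dave): dept_id=3 -> matches HR
  - employee 2 (Quinn): dept_id=6 -> matches Support
  - employee 3 (Pete): dept_id=5 -> matches Marketing
  - employee 4 (Ivan): dept_id=NULL, no match -> kept with NULL
  - employee 5 (Karen): dept_id=4 -> matches Design
  - employee 6 (Julia): dept_id=3 -> matches HR
  - employee 7 (Xander): dept_id=6 -> matches Support
  - employee 8 (Uma): dept_id=3 -> matches HR
All 8 rows appear; 1 has NULL department.

SQL:
SELECT a.name, b.name AS department
FROM employees a
LEFT JOIN departments b ON a.dept_id = b.id

Result:
name   | department
-------+-----------
Dave   | HR        
Quinn  | Support   
Pete   | Marketing 
Ivan   | NULL      
Karen  | Design    
Julia  | HR        
Xander | Support   
Uma    | HR        


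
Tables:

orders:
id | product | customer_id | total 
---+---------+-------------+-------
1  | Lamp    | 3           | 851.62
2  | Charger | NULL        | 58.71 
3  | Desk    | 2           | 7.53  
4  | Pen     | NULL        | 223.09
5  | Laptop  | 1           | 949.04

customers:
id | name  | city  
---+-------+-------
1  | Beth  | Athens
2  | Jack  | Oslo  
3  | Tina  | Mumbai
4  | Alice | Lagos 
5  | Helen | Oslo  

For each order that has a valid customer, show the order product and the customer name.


INNER JOIN keeps only orders rows whose customer_id matches an id in customers. Walk through each order:
  - order 1 (Lamp): customer_id=3 -> matches Tina
  - order 2 (Charger): customer_id=NULL, no match -> dropped
  - order 3 (Desk): customer_id=2 -> matches Jack
  - order 4 (Pen): customer_id=NULL, no match -> dropped
  - order 5 (Laptop): customer_id=1 -> matches Beth
So 2 of 5 rows are dropped.

SQL:
SELECT a.product, b.name AS customer
FROM orders a
INNER JOIN customers b ON a.customer_id = b.id

Result:
product | customer
--------+---------
Lamp    | Tina    
Desk    | Jack    
Laptop  | Beth    


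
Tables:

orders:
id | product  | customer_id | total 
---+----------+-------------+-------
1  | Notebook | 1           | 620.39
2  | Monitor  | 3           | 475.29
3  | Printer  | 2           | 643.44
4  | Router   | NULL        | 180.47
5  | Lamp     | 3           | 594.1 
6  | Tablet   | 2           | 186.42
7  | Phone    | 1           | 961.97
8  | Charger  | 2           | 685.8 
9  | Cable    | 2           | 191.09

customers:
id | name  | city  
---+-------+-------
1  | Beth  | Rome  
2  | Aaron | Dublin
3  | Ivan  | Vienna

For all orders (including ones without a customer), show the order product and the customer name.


LEFT JOIN keeps every row from orders (the left table); where customer_id has no match in customers, the customer columns become NULL. Walk through each order:
  - order 1 (Notebook): customer_id=1 -> matches Beth
  - order 2 (Monitor): customer_id=3 -> matches Ivan
  - order 3 (Printer): customer_id=2 -> matches Aaron
  - order 4 (Router): customer_id=NULL, no match -> kept with NULL
  - order 5 (Lamp): customer_id=3 -> matches Ivan
  - order 6 (Tablet): customer_id=2 -> matches Aaron
  - order 7 (Phone): customer_id=1 -> matches Beth
  - order 8 (Charger): customer_id=2 -> matches Aaron
  - order 9 (Cable): customer_id=2 -> matches Aaron
All 9 rows appear; 1 has NULL customer.

SQL:
SELECT a.product, b.name AS customer
FROM orders a
LEFT JOIN customers b ON a.customer_id = b.id

Result:
product  | customer
---------+---------
Notebook | Beth    
Monitor  | Ivan    
Printer  | Aaron   
Router   | NULL    
Lamp     | Ivan    
Tablet   | Aaron   
Phone    | Beth    
Charger  | Aaron   
Cable    | Aaron   


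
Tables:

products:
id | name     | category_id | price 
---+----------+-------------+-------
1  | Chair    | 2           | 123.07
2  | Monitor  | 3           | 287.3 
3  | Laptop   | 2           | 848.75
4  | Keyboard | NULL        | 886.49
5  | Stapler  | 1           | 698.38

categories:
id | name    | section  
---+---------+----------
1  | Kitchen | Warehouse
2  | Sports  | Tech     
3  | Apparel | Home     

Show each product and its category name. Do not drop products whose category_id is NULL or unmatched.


LEFT JOIN keeps every row from products (the left table); where category_id has no match in categories, the category columns become NULL. Walk through each product:
  - product 1 (Chair): category_id=2 -> matches Sports
  - product 2 (Monitor): category_id=3 -> matches Apparel
  - product 3 (Laptop): category_id=2 -> matches Sports
  - product 4 (Keyboard): category_id=NULL, no match -> kept with NULL
  - product 5 (Stapler): category_id=1 -> matches Kitchen
All 5 rows appear; 1 has NULL category.

SQL:
SELECT a.name, b.name AS category
FROM products a
LEFT JOIN categories b ON a.category_id = b.id

Result:
name     | category
---------+---------
Chair    | Sports  
Monitor  | Apparel 
Laptop   | Sports  
Keyboard | NULL    
Stapler  | Kitchen 


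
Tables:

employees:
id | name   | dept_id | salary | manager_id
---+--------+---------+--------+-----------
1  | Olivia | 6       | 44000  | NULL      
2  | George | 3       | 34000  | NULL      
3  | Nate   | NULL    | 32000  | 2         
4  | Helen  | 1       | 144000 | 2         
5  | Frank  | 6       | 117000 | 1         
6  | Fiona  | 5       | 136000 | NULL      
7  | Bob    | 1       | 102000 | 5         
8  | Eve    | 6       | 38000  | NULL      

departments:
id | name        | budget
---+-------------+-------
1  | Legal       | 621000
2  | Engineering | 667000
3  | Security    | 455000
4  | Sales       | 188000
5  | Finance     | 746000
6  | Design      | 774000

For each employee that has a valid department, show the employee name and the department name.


INNER JOIN keeps only employees rows whose dept_id matches an id in departments. Walk through each employee:
  - employee 1 (Olivia): dept_id=6 -> matches Design
  - employee 2 (George): dept_id=3 -> matches Security
  - employee 3 (Nate): dept_id=NULL, no match -> dropped
  - employee 4 (Helen): dept_id=1 -> matches Legal
  - employee 5 (Frank): dept_id=6 -> matches Design
  - employee 6 (Fiona): dept_id=5 -> matches Finance
  - employee 7 (Bob): dept_id=1 -> matches Legal
  - employee 8 (Eve): dept_id=6 -> matches Design
So 1 of 8 rows is dropped.

SQL:
SELECT a.name, b.name AS department
FROM employees a
INNER JOIN departments b ON a.dept_id = b.id

Result:
name   | department
-------+-----------
Olivia | Design    
George | Security  
Helen  | Legal     
Frank  | Design    
Fiona  | Finance   
Bob    | Legal     
Eve    | Design    


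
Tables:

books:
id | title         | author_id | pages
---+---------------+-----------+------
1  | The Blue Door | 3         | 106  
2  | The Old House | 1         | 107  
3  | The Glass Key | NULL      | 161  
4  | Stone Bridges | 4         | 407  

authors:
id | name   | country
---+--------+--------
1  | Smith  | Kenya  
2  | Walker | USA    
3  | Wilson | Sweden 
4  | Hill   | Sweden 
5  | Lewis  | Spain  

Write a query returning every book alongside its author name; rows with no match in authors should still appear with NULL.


LEFT JOIN keeps every row from books (the left table); where author_id has no match in authors, the author columns become NULL. Walk through each book:
  - book 1 (The Blue Door): author_id=3 -> matches Wilson
  - book 2 (The Old House): author_id=1 -> matches Smith
  - book 3 (The Glass Key): author_id=NULL, no match -> kept with NULL
  - book 4 (Stone Bridges): author_id=4 -> matches Hill
All 4 rows appear; 1 has NULL author.

SQL:
SELECT a.title, b.name AS author
FROM books a
LEFT JOIN authors b ON a.author_id = b.id

Result:
title         | author
--------------+-------
The Blue Door | Wilson
The Old House | Smith 
The Glass Key | NULL  
Stone Bridges | Hill  
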